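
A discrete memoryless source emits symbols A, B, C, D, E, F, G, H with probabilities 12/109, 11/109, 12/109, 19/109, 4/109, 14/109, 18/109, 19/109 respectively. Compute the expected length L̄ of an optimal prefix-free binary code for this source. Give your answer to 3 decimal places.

Repeatedly combine the two least-probable nodes; the expected code length is the sum of the merged weights.
merge 4/109 + 11/109 → 15/109
merge 12/109 + 12/109 → 24/109
merge 14/109 + 15/109 → 29/109
merge 18/109 + 19/109 → 37/109
merge 19/109 + 24/109 → 43/109
merge 29/109 + 37/109 → 66/109
merge 43/109 + 66/109 → 1
L = 15/109 + 24/109 + 29/109 + 37/109 + 43/109 + 66/109 + 1 = 323/109 ≈ 2.963 bits/symbol.

2.963 bits/symbol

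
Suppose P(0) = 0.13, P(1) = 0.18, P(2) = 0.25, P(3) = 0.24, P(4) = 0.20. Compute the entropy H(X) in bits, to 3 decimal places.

H = −Σ pᵢ log₂ pᵢ.
−0.13·log₂(0.13) = 0.3826
−0.18·log₂(0.18) = 0.4453
−0.25·log₂(0.25) = 0.5000
−0.24·log₂(0.24) = 0.4941
−0.20·log₂(0.20) = 0.4644
Sum ≈ 2.2865 → 2.286 bits.

2.286 bits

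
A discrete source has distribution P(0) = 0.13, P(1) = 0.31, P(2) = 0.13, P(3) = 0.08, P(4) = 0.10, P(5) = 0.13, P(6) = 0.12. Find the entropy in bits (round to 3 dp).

2.662 bits

H = −Σ pᵢ log₂ pᵢ.
−0.13·log₂(0.13) = 0.3826
−0.31·log₂(0.31) = 0.5238
−0.13·log₂(0.13) = 0.3826
−0.08·log₂(0.08) = 0.2915
−0.10·log₂(0.10) = 0.3322
−0.13·log₂(0.13) = 0.3826
−0.12·log₂(0.12) = 0.3671
Sum ≈ 2.6625 → 2.662 bits.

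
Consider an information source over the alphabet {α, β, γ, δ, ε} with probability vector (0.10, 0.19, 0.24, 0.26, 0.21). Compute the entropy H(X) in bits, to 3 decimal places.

2.260 bits

H = −Σ pᵢ log₂ pᵢ.
−0.10·log₂(0.10) = 0.3322
−0.19·log₂(0.19) = 0.4552
−0.24·log₂(0.24) = 0.4941
−0.26·log₂(0.26) = 0.5053
−0.21·log₂(0.21) = 0.4728
Sum ≈ 2.2597 → 2.260 bits.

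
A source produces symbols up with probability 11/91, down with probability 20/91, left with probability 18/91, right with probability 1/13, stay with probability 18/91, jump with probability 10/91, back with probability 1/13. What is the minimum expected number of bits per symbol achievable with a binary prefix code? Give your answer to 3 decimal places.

Repeatedly combine the two least-probable nodes; the expected code length is the sum of the merged weights.
merge 1/13 + 1/13 → 2/13
merge 10/91 + 11/91 → 3/13
merge 2/13 + 18/91 → 32/91
merge 18/91 + 20/91 → 38/91
merge 3/13 + 32/91 → 53/91
merge 38/91 + 53/91 → 1
L = 2/13 + 3/13 + 32/91 + 38/91 + 53/91 + 1 = 249/91 ≈ 2.736 bits/symbol.

2.736 bits/symbol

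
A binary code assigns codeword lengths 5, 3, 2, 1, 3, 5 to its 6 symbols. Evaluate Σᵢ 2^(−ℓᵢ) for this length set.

1.0625

With common denominator 2^5 = 32: Σ 2^(−ℓᵢ) = 1/32 + 4/32 + 8/32 + 16/32 + 4/32 + 1/32 = 34/32 = 1.0625.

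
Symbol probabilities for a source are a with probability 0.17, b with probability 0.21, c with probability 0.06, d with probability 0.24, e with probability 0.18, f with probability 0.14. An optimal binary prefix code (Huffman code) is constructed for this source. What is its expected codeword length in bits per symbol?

2.55 bits/symbol

Repeatedly combine the two least-probable nodes; the expected code length is the sum of the merged weights.
merge 3/50 + 7/50 → 1/5
merge 17/100 + 9/50 → 7/20
merge 1/5 + 21/100 → 41/100
merge 6/25 + 7/20 → 59/100
merge 41/100 + 59/100 → 1
L = 1/5 + 7/20 + 41/100 + 59/100 + 1 = 51/20 = 2.55 bits/symbol.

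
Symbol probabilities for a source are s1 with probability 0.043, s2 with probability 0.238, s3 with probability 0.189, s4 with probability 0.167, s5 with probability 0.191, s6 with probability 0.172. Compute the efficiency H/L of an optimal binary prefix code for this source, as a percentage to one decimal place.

Entropy H = −Σ p log₂ p ≈ 2.4665 bits.
Huffman merges: 43/1000+167/1000→21/100; 43/250+189/1000→361/1000; 191/1000+21/100→401/1000; 119/500+361/1000→599/1000; 401/1000+599/1000→1. L = 2571/1000 ≈ 2.5710.
Efficiency = H/L = 2.4665/2.5710 = 95.9%.

95.9%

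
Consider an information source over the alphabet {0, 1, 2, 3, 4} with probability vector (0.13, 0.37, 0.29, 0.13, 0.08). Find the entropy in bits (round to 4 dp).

2.1054 bits

H = −Σ pᵢ log₂ pᵢ.
−0.13·log₂(0.13) = 0.3826
−0.37·log₂(0.37) = 0.5307
−0.29·log₂(0.29) = 0.5179
−0.13·log₂(0.13) = 0.3826
−0.08·log₂(0.08) = 0.2915
Sum ≈ 2.1054 → 2.1054 bits.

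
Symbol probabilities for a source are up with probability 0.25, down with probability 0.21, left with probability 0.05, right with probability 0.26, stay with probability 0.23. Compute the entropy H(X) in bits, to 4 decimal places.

2.1819 bits

H = −Σ pᵢ log₂ pᵢ.
−0.25·log₂(0.25) = 0.5000
−0.21·log₂(0.21) = 0.4728
−0.05·log₂(0.05) = 0.2161
−0.26·log₂(0.26) = 0.5053
−0.23·log₂(0.23) = 0.4877
Sum ≈ 2.1819 → 2.1819 bits.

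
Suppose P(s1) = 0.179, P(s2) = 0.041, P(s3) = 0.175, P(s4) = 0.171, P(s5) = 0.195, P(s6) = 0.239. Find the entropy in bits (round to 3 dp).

H = −Σ pᵢ log₂ pᵢ.
−0.179·log₂(0.179) = 0.4443
−0.041·log₂(0.041) = 0.1889
−0.175·log₂(0.175) = 0.4401
−0.171·log₂(0.171) = 0.4357
−0.195·log₂(0.195) = 0.4599
−0.239·log₂(0.239) = 0.4935
Sum ≈ 2.4624 → 2.462 bits.

2.462 bits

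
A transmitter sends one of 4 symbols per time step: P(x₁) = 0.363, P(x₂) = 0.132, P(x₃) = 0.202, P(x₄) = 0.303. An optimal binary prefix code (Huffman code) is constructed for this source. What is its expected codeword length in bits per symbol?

1.971 bits/symbol

Repeatedly combine the two least-probable nodes; the expected code length is the sum of the merged weights.
merge 33/250 + 101/500 → 167/500
merge 303/1000 + 167/500 → 637/1000
merge 363/1000 + 637/1000 → 1
L = 167/500 + 637/1000 + 1 = 1971/1000 = 1.971 bits/symbol.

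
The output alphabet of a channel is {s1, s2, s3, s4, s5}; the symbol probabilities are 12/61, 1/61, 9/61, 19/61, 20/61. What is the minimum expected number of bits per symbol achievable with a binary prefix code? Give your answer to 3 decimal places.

2.164 bits/symbol

Repeatedly combine the two least-probable nodes; the expected code length is the sum of the merged weights.
merge 1/61 + 9/61 → 10/61
merge 10/61 + 12/61 → 22/61
merge 19/61 + 20/61 → 39/61
merge 22/61 + 39/61 → 1
L = 10/61 + 22/61 + 39/61 + 1 = 132/61 ≈ 2.164 bits/symbol.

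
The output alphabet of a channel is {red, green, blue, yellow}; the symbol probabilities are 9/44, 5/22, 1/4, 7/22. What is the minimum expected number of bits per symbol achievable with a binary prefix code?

2 bits/symbol

Repeatedly combine the two least-probable nodes; the expected code length is the sum of the merged weights.
merge 9/44 + 5/22 → 19/44
merge 1/4 + 7/22 → 25/44
merge 19/44 + 25/44 → 1
L = 19/44 + 25/44 + 1 = 2 bits/symbol.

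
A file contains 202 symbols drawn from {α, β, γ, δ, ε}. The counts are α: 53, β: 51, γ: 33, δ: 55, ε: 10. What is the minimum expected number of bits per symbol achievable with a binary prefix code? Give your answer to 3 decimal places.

Probabilities are the counts divided by 202.
Repeatedly combine the two least-probable nodes; the expected code length is the sum of the merged weights.
merge 5/101 + 33/202 → 43/202
merge 43/202 + 51/202 → 47/101
merge 53/202 + 55/202 → 54/101
merge 47/101 + 54/101 → 1
L = 43/202 + 47/101 + 54/101 + 1 = 447/202 ≈ 2.213 bits/symbol.

2.213 bits/symbol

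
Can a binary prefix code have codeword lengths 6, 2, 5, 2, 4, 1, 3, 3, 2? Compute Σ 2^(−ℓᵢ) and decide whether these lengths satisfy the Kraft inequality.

With common denominator 2^6 = 64: Σ 2^(−ℓᵢ) = 1/64 + 16/64 + 2/64 + 16/64 + 4/64 + 32/64 + 8/64 + 8/64 + 16/64 = 103/64 = 1.609375.
Kraft's inequality requires Σ ≤ 1; here Σ = 1.609375 > 1, so no such prefix code exists.

1.609375; no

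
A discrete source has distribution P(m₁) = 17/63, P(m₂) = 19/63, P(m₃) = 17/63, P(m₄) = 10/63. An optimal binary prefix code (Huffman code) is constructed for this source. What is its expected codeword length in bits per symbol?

2 bits/symbol

Repeatedly combine the two least-probable nodes; the expected code length is the sum of the merged weights.
merge 10/63 + 17/63 → 3/7
merge 17/63 + 19/63 → 4/7
merge 3/7 + 4/7 → 1
L = 3/7 + 4/7 + 1 = 2 bits/symbol.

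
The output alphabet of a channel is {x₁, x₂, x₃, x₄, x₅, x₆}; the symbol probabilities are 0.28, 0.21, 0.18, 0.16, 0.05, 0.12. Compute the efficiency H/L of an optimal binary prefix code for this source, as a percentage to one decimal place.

97.5%

Entropy H = −Σ p log₂ p ≈ 2.4385 bits.
Huffman merges: 1/20+3/25→17/100; 4/25+17/100→33/100; 9/50+21/100→39/100; 7/25+33/100→61/100; 39/100+61/100→1. L = 5/2 ≈ 2.5000.
Efficiency = H/L = 2.4385/2.5000 = 97.5%.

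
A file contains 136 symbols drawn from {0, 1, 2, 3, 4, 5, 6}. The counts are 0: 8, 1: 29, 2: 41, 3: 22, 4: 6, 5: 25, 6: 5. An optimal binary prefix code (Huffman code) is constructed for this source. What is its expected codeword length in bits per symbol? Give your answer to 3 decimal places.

2.522 bits/symbol

Probabilities are the counts divided by 136.
Repeatedly combine the two least-probable nodes; the expected code length is the sum of the merged weights.
merge 5/136 + 3/68 → 11/136
merge 1/17 + 11/136 → 19/136
merge 19/136 + 11/68 → 41/136
merge 25/136 + 29/136 → 27/68
merge 41/136 + 41/136 → 41/68
merge 27/68 + 41/68 → 1
L = 11/136 + 19/136 + 41/136 + 27/68 + 41/68 + 1 = 343/136 ≈ 2.522 bits/symbol.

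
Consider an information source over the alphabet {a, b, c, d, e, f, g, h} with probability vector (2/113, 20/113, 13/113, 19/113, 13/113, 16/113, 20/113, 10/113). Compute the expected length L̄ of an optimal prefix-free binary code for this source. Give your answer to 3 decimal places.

2.929 bits/symbol

Repeatedly combine the two least-probable nodes; the expected code length is the sum of the merged weights.
merge 2/113 + 10/113 → 12/113
merge 12/113 + 13/113 → 25/113
merge 13/113 + 16/113 → 29/113
merge 19/113 + 20/113 → 39/113
merge 20/113 + 25/113 → 45/113
merge 29/113 + 39/113 → 68/113
merge 45/113 + 68/113 → 1
L = 12/113 + 25/113 + 29/113 + 39/113 + 45/113 + 68/113 + 1 = 331/113 ≈ 2.929 bits/symbol.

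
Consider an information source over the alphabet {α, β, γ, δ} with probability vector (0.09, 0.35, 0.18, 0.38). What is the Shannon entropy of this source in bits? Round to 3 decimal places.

1.819 bits

H = −Σ pᵢ log₂ pᵢ.
−0.09·log₂(0.09) = 0.3127
−0.35·log₂(0.35) = 0.5301
−0.18·log₂(0.18) = 0.4453
−0.38·log₂(0.38) = 0.5305
Sum ≈ 1.8185 → 1.819 bits.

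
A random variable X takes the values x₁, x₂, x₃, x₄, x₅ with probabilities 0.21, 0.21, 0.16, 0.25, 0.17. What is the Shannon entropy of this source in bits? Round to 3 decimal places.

2.303 bits

H = −Σ pᵢ log₂ pᵢ.
−0.21·log₂(0.21) = 0.4728
−0.21·log₂(0.21) = 0.4728
−0.16·log₂(0.16) = 0.4230
−0.25·log₂(0.25) = 0.5000
−0.17·log₂(0.17) = 0.4346
Sum ≈ 2.3033 → 2.303 bits.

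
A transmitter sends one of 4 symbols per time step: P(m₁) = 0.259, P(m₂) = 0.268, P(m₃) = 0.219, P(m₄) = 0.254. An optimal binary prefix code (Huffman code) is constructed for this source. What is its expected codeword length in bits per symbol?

Repeatedly combine the two least-probable nodes; the expected code length is the sum of the merged weights.
merge 219/1000 + 127/500 → 473/1000
merge 259/1000 + 67/250 → 527/1000
merge 473/1000 + 527/1000 → 1
L = 473/1000 + 527/1000 + 1 = 2 bits/symbol.

2 bits/symbol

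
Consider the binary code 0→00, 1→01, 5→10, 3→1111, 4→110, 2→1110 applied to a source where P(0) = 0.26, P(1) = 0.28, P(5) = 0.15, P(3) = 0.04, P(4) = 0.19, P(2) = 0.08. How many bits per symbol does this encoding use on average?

L̄ = Σ pᵢ·ℓᵢ = 0.26·2 + 0.28·2 + 0.15·2 + 0.04·4 + 0.19·3 + 0.08·4 = 2.43 bits/symbol.

2.43 bits/symbol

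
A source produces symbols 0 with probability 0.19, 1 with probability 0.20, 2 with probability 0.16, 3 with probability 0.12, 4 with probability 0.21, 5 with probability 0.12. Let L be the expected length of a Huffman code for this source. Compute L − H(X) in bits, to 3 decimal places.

Entropy H = −Σ p log₂ p ≈ 2.5496 bits.
Huffman merges: 3/25+3/25→6/25; 4/25+19/100→7/20; 1/5+21/100→41/100; 6/25+7/20→59/100; 41/100+59/100→1. L = 259/100 ≈ 2.5900.
L − H = 2.5900 − 2.5496 = 0.040 bits.

0.040 bits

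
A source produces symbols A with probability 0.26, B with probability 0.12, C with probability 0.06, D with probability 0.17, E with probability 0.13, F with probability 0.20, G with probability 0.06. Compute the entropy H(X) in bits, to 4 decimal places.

2.6410 bits

H = −Σ pᵢ log₂ pᵢ.
−0.26·log₂(0.26) = 0.5053
−0.12·log₂(0.12) = 0.3671
−0.06·log₂(0.06) = 0.2435
−0.17·log₂(0.17) = 0.4346
−0.13·log₂(0.13) = 0.3826
−0.20·log₂(0.20) = 0.4644
−0.06·log₂(0.06) = 0.2435
Sum ≈ 2.6410 → 2.6410 bits.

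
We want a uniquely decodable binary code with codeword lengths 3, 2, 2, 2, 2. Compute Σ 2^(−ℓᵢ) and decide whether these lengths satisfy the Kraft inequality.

1.125; no

With common denominator 2^3 = 8: Σ 2^(−ℓᵢ) = 1/8 + 2/8 + 2/8 + 2/8 + 2/8 = 9/8 = 1.125.
Kraft's inequality requires Σ ≤ 1; here Σ = 1.125 > 1, so no such prefix code exists.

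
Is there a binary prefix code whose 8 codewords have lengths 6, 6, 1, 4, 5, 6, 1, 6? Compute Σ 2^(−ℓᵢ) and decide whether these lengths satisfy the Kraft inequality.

1.15625; no

With common denominator 2^6 = 64: Σ 2^(−ℓᵢ) = 1/64 + 1/64 + 32/64 + 4/64 + 2/64 + 1/64 + 32/64 + 1/64 = 74/64 = 1.15625.
Kraft's inequality requires Σ ≤ 1; here Σ = 1.15625 > 1, so no such prefix code exists.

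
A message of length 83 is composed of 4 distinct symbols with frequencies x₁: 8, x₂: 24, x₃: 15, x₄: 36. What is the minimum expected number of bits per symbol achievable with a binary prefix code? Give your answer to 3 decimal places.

1.843 bits/symbol

Probabilities are the counts divided by 83.
Repeatedly combine the two least-probable nodes; the expected code length is the sum of the merged weights.
merge 8/83 + 15/83 → 23/83
merge 23/83 + 24/83 → 47/83
merge 36/83 + 47/83 → 1
L = 23/83 + 47/83 + 1 = 153/83 ≈ 1.843 bits/symbol.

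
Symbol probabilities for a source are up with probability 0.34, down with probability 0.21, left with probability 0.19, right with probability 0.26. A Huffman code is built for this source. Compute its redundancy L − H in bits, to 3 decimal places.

Entropy H = −Σ p log₂ p ≈ 1.9625 bits.
Huffman merges: 19/100+21/100→2/5; 13/50+17/50→3/5; 2/5+3/5→1. L = 2 ≈ 2.0000.
L − H = 2.0000 − 1.9625 = 0.037 bits.

0.037 bits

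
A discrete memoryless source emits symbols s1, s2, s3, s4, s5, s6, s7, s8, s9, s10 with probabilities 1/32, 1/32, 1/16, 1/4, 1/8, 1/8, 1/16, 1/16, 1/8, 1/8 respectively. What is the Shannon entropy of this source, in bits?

3.0625 bits

Each probability is a power of 1/2, so log₂(1/p) is an integer.
H = Σ p·log₂(1/p) = 1/32·5 + 1/32·5 + 1/16·4 + 1/4·2 + 1/8·3 + 1/8·3 + 1/16·4 + 1/16·4 + 1/8·3 + 1/8·3 = 3.0625 bits.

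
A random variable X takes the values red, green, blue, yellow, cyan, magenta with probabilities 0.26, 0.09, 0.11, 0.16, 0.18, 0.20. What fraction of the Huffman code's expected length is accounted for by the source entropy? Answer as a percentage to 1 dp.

98.5%

Entropy H = −Σ p log₂ p ≈ 2.5009 bits.
Huffman merges: 9/100+11/100→1/5; 4/25+9/50→17/50; 1/5+1/5→2/5; 13/50+17/50→3/5; 2/5+3/5→1. L = 127/50 ≈ 2.5400.
Efficiency = H/L = 2.5009/2.5400 = 98.5%.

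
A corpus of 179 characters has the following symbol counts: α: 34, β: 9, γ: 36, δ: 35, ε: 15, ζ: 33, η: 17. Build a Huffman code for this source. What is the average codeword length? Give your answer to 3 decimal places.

Probabilities are the counts divided by 179.
Repeatedly combine the two least-probable nodes; the expected code length is the sum of the merged weights.
merge 9/179 + 15/179 → 24/179
merge 17/179 + 24/179 → 41/179
merge 33/179 + 34/179 → 67/179
merge 35/179 + 36/179 → 71/179
merge 41/179 + 67/179 → 108/179
merge 71/179 + 108/179 → 1
L = 24/179 + 41/179 + 67/179 + 71/179 + 108/179 + 1 = 490/179 ≈ 2.737 bits/symbol.

2.737 bits/symbol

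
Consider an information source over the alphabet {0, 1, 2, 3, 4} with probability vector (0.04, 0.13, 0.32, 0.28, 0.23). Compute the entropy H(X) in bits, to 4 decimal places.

H = −Σ pᵢ log₂ pᵢ.
−0.04·log₂(0.04) = 0.1858
−0.13·log₂(0.13) = 0.3826
−0.32·log₂(0.32) = 0.5260
−0.28·log₂(0.28) = 0.5142
−0.23·log₂(0.23) = 0.4877
Sum ≈ 2.0963 → 2.0963 bits.

2.0963 bits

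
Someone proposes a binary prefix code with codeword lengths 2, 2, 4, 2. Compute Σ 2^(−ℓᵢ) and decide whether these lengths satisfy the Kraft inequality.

0.8125; yes

With common denominator 2^4 = 16: Σ 2^(−ℓᵢ) = 4/16 + 4/16 + 1/16 + 4/16 = 13/16 = 0.8125.
Kraft's inequality requires Σ ≤ 1; here Σ = 0.8125 ≤ 1, so such a prefix code exists.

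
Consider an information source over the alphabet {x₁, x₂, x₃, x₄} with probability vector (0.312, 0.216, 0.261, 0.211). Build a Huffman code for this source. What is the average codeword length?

Repeatedly combine the two least-probable nodes; the expected code length is the sum of the merged weights.
merge 211/1000 + 27/125 → 427/1000
merge 261/1000 + 39/125 → 573/1000
merge 427/1000 + 573/1000 → 1
L = 427/1000 + 573/1000 + 1 = 2 bits/symbol.

2 bits/symbol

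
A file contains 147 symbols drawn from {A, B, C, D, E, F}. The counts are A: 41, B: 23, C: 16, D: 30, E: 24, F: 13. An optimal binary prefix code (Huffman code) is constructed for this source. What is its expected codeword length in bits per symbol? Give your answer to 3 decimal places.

2.517 bits/symbol

Probabilities are the counts divided by 147.
Repeatedly combine the two least-probable nodes; the expected code length is the sum of the merged weights.
merge 13/147 + 16/147 → 29/147
merge 23/147 + 8/49 → 47/147
merge 29/147 + 10/49 → 59/147
merge 41/147 + 47/147 → 88/147
merge 59/147 + 88/147 → 1
L = 29/147 + 47/147 + 59/147 + 88/147 + 1 = 370/147 ≈ 2.517 bits/symbol.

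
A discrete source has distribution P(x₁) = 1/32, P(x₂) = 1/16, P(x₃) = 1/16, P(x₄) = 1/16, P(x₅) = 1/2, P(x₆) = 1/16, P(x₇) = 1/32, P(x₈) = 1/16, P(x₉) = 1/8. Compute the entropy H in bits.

2.4375 bits

Each probability is a power of 1/2, so log₂(1/p) is an integer.
H = Σ p·log₂(1/p) = 1/32·5 + 1/16·4 + 1/16·4 + 1/16·4 + 1/2·1 + 1/16·4 + 1/32·5 + 1/16·4 + 1/8·3 = 2.4375 bits.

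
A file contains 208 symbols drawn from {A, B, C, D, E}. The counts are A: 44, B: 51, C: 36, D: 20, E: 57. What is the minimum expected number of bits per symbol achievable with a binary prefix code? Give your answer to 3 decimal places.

Probabilities are the counts divided by 208.
Repeatedly combine the two least-probable nodes; the expected code length is the sum of the merged weights.
merge 5/52 + 9/52 → 7/26
merge 11/52 + 51/208 → 95/208
merge 7/26 + 57/208 → 113/208
merge 95/208 + 113/208 → 1
L = 7/26 + 95/208 + 113/208 + 1 = 59/26 ≈ 2.269 bits/symbol.

2.269 bits/symbol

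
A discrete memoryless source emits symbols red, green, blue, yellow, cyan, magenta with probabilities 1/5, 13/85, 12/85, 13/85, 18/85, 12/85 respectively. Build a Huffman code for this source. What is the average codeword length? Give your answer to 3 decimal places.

2.588 bits/symbol

Repeatedly combine the two least-probable nodes; the expected code length is the sum of the merged weights.
merge 12/85 + 12/85 → 24/85
merge 13/85 + 13/85 → 26/85
merge 1/5 + 18/85 → 7/17
merge 24/85 + 26/85 → 10/17
merge 7/17 + 10/17 → 1
L = 24/85 + 26/85 + 7/17 + 10/17 + 1 = 44/17 ≈ 2.588 bits/symbol.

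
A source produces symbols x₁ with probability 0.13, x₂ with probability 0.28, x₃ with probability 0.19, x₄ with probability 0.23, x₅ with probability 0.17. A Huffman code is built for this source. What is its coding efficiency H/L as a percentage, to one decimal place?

98.9%

Entropy H = −Σ p log₂ p ≈ 2.2743 bits.
Huffman merges: 13/100+17/100→3/10; 19/100+23/100→21/50; 7/25+3/10→29/50; 21/50+29/50→1. L = 23/10 ≈ 2.3000.
Efficiency = H/L = 2.2743/2.3000 = 98.9%.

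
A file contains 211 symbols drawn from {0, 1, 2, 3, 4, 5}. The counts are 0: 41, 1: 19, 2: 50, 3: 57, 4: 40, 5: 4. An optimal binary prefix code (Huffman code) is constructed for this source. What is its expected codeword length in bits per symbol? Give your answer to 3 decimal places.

2.408 bits/symbol

Probabilities are the counts divided by 211.
Repeatedly combine the two least-probable nodes; the expected code length is the sum of the merged weights.
merge 4/211 + 19/211 → 23/211
merge 23/211 + 40/211 → 63/211
merge 41/211 + 50/211 → 91/211
merge 57/211 + 63/211 → 120/211
merge 91/211 + 120/211 → 1
L = 23/211 + 63/211 + 91/211 + 120/211 + 1 = 508/211 ≈ 2.408 bits/symbol.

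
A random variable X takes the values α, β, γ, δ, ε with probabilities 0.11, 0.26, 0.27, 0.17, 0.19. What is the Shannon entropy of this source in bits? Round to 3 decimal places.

2.255 bits

H = −Σ pᵢ log₂ pᵢ.
−0.11·log₂(0.11) = 0.3503
−0.26·log₂(0.26) = 0.5053
−0.27·log₂(0.27) = 0.5100
−0.17·log₂(0.17) = 0.4346
−0.19·log₂(0.19) = 0.4552
Sum ≈ 2.2554 → 2.255 bits.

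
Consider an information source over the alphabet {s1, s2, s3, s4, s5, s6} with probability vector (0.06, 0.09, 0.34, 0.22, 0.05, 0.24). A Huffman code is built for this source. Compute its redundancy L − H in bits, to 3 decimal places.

0.034 bits

Entropy H = −Σ p log₂ p ≈ 2.2762 bits.
Huffman merges: 1/20+3/50→11/100; 9/100+11/100→1/5; 1/5+11/50→21/50; 6/25+17/50→29/50; 21/50+29/50→1. L = 231/100 ≈ 2.3100.
L − H = 2.3100 − 2.2762 = 0.034 bits.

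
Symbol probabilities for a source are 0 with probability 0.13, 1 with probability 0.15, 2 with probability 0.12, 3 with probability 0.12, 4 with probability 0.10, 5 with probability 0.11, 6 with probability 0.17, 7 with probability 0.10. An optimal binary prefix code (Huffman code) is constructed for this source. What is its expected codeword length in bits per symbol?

Repeatedly combine the two least-probable nodes; the expected code length is the sum of the merged weights.
merge 1/10 + 1/10 → 1/5
merge 11/100 + 3/25 → 23/100
merge 3/25 + 13/100 → 1/4
merge 3/20 + 17/100 → 8/25
merge 1/5 + 23/100 → 43/100
merge 1/4 + 8/25 → 57/100
merge 43/100 + 57/100 → 1
L = 1/5 + 23/100 + 1/4 + 8/25 + 43/100 + 57/100 + 1 = 3 bits/symbol.

3 bits/symbol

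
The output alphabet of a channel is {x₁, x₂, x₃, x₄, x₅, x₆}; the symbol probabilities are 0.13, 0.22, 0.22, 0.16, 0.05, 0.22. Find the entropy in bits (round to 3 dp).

2.463 bits

H = −Σ pᵢ log₂ pᵢ.
−0.13·log₂(0.13) = 0.3826
−0.22·log₂(0.22) = 0.4806
−0.22·log₂(0.22) = 0.4806
−0.16·log₂(0.16) = 0.4230
−0.05·log₂(0.05) = 0.2161
−0.22·log₂(0.22) = 0.4806
Sum ≈ 2.4635 → 2.463 bits.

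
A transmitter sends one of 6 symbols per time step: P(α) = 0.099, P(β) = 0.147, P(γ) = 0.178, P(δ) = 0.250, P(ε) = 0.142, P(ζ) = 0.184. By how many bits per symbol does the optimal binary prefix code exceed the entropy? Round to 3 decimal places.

Entropy H = −Σ p log₂ p ≈ 2.5294 bits.
Huffman merges: 99/1000+71/500→241/1000; 147/1000+89/500→13/40; 23/125+241/1000→17/40; 1/4+13/40→23/40; 17/40+23/40→1. L = 1283/500 ≈ 2.5660.
L − H = 2.5660 − 2.5294 = 0.037 bits.

0.037 bits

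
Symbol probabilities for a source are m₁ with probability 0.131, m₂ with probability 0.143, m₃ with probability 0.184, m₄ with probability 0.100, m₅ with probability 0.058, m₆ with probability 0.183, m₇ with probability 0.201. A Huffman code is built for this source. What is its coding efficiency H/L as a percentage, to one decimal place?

Entropy H = −Σ p log₂ p ≈ 2.7188 bits.
Huffman merges: 29/500+1/10→79/500; 131/1000+143/1000→137/500; 79/500+183/1000→341/1000; 23/125+201/1000→77/200; 137/500+341/1000→123/200; 77/200+123/200→1. L = 2773/1000 ≈ 2.7730.
Efficiency = H/L = 2.7188/2.7730 = 98.0%.

98.0%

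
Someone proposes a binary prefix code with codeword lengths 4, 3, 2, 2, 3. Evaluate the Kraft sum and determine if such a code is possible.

0.8125; yes

With common denominator 2^4 = 16: Σ 2^(−ℓᵢ) = 1/16 + 2/16 + 4/16 + 4/16 + 2/16 = 13/16 = 0.8125.
Kraft's inequality requires Σ ≤ 1; here Σ = 0.8125 ≤ 1, so such a prefix code exists.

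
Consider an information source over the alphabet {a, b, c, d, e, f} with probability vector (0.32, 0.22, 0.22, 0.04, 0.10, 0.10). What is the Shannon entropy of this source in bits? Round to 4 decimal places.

2.3373 bits

H = −Σ pᵢ log₂ pᵢ.
−0.32·log₂(0.32) = 0.5260
−0.22·log₂(0.22) = 0.4806
−0.22·log₂(0.22) = 0.4806
−0.04·log₂(0.04) = 0.1858
−0.10·log₂(0.10) = 0.3322
−0.10·log₂(0.10) = 0.3322
Sum ≈ 2.3373 → 2.3373 bits.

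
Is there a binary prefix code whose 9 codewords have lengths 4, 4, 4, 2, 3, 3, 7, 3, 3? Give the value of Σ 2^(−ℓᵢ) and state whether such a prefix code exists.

With common denominator 2^7 = 128: Σ 2^(−ℓᵢ) = 8/128 + 8/128 + 8/128 + 32/128 + 16/128 + 16/128 + 1/128 + 16/128 + 16/128 = 121/128 = 0.9453125.
Kraft's inequality requires Σ ≤ 1; here Σ = 0.9453125 ≤ 1, so such a prefix code exists.

0.9453125; yes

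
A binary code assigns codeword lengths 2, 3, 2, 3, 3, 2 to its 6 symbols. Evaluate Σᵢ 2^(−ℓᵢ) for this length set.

With common denominator 2^3 = 8: Σ 2^(−ℓᵢ) = 2/8 + 1/8 + 2/8 + 1/8 + 1/8 + 2/8 = 9/8 = 1.125.

1.125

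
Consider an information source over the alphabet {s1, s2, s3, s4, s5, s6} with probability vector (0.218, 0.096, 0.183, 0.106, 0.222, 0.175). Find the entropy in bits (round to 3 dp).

H = −Σ pᵢ log₂ pᵢ.
−0.218·log₂(0.218) = 0.4791
−0.096·log₂(0.096) = 0.3246
−0.183·log₂(0.183) = 0.4484
−0.106·log₂(0.106) = 0.3432
−0.222·log₂(0.222) = 0.4820
−0.175·log₂(0.175) = 0.4401
Sum ≈ 2.5173 → 2.517 bits.

2.517 bits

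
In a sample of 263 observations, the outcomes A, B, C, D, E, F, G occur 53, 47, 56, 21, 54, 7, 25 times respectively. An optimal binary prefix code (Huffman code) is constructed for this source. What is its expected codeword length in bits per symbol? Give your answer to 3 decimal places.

2.688 bits/symbol

Probabilities are the counts divided by 263.
Repeatedly combine the two least-probable nodes; the expected code length is the sum of the merged weights.
merge 7/263 + 21/263 → 28/263
merge 25/263 + 28/263 → 53/263
merge 47/263 + 53/263 → 100/263
merge 53/263 + 54/263 → 107/263
merge 56/263 + 100/263 → 156/263
merge 107/263 + 156/263 → 1
L = 28/263 + 53/263 + 100/263 + 107/263 + 156/263 + 1 = 707/263 ≈ 2.688 bits/symbol.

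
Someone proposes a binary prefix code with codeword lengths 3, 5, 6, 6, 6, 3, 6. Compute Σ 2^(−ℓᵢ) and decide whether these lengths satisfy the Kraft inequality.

0.34375; yes

With common denominator 2^6 = 64: Σ 2^(−ℓᵢ) = 8/64 + 2/64 + 1/64 + 1/64 + 1/64 + 8/64 + 1/64 = 22/64 = 0.34375.
Kraft's inequality requires Σ ≤ 1; here Σ = 0.34375 ≤ 1, so such a prefix code exists.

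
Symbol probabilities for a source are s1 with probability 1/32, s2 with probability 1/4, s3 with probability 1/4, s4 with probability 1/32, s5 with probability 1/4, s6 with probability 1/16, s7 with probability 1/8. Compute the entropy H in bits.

Each probability is a power of 1/2, so log₂(1/p) is an integer.
H = Σ p·log₂(1/p) = 1/32·5 + 1/4·2 + 1/4·2 + 1/32·5 + 1/4·2 + 1/16·4 + 1/8·3 = 2.4375 bits.

2.4375 bits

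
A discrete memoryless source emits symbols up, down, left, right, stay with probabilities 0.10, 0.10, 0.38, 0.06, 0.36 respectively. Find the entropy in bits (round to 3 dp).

1.969 bits

H = −Σ pᵢ log₂ pᵢ.
−0.10·log₂(0.10) = 0.3322
−0.10·log₂(0.10) = 0.3322
−0.38·log₂(0.38) = 0.5305
−0.06·log₂(0.06) = 0.2435
−0.36·log₂(0.36) = 0.5306
Sum ≈ 1.9690 → 1.969 bits.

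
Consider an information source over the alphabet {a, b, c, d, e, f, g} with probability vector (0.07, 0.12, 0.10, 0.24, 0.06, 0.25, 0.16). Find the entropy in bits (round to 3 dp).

H = −Σ pᵢ log₂ pᵢ.
−0.07·log₂(0.07) = 0.2686
−0.12·log₂(0.12) = 0.3671
−0.10·log₂(0.10) = 0.3322
−0.24·log₂(0.24) = 0.4941
−0.06·log₂(0.06) = 0.2435
−0.25·log₂(0.25) = 0.5000
−0.16·log₂(0.16) = 0.4230
Sum ≈ 2.6285 → 2.629 bits.

2.629 bits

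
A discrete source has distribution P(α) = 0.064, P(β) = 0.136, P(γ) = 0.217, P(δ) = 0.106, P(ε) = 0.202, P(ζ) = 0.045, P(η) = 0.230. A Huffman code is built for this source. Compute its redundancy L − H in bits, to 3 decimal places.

Entropy H = −Σ p log₂ p ≈ 2.6219 bits.
Huffman merges: 9/200+8/125→109/1000; 53/500+109/1000→43/200; 17/125+101/500→169/500; 43/200+217/1000→54/125; 23/100+169/500→71/125; 54/125+71/125→1. L = 1331/500 ≈ 2.6620.
L − H = 2.6620 − 2.6219 = 0.040 bits.

0.040 bits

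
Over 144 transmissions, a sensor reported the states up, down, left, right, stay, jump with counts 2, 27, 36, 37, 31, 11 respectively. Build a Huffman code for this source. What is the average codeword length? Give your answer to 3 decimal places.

2.368 bits/symbol

Probabilities are the counts divided by 144.
Repeatedly combine the two least-probable nodes; the expected code length is the sum of the merged weights.
merge 1/72 + 11/144 → 13/144
merge 13/144 + 3/16 → 5/18
merge 31/144 + 1/4 → 67/144
merge 37/144 + 5/18 → 77/144
merge 67/144 + 77/144 → 1
L = 13/144 + 5/18 + 67/144 + 77/144 + 1 = 341/144 ≈ 2.368 bits/symbol.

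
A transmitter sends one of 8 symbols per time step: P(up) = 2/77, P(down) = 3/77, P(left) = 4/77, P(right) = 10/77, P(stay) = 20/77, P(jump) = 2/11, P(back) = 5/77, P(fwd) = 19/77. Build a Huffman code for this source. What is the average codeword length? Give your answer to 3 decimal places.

2.675 bits/symbol

Repeatedly combine the two least-probable nodes; the expected code length is the sum of the merged weights.
merge 2/77 + 3/77 → 5/77
merge 4/77 + 5/77 → 9/77
merge 5/77 + 9/77 → 2/11
merge 10/77 + 2/11 → 24/77
merge 2/11 + 19/77 → 3/7
merge 20/77 + 24/77 → 4/7
merge 3/7 + 4/7 → 1
L = 5/77 + 9/77 + 2/11 + 24/77 + 3/7 + 4/7 + 1 = 206/77 ≈ 2.675 bits/symbol.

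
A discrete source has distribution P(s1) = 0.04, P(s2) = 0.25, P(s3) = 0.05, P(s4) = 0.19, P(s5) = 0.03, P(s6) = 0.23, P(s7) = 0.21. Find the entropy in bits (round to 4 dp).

H = −Σ pᵢ log₂ pᵢ.
−0.04·log₂(0.04) = 0.1858
−0.25·log₂(0.25) = 0.5000
−0.05·log₂(0.05) = 0.2161
−0.19·log₂(0.19) = 0.4552
−0.03·log₂(0.03) = 0.1518
−0.23·log₂(0.23) = 0.4877
−0.21·log₂(0.21) = 0.4728
Sum ≈ 2.4693 → 2.4693 bits.

2.4693 bits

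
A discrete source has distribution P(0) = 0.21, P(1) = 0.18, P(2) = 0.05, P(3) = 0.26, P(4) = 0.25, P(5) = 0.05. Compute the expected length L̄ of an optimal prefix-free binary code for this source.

Repeatedly combine the two least-probable nodes; the expected code length is the sum of the merged weights.
merge 1/20 + 1/20 → 1/10
merge 1/10 + 9/50 → 7/25
merge 21/100 + 1/4 → 23/50
merge 13/50 + 7/25 → 27/50
merge 23/50 + 27/50 → 1
L = 1/10 + 7/25 + 23/50 + 27/50 + 1 = 119/50 = 2.38 bits/symbol.

2.38 bits/symbol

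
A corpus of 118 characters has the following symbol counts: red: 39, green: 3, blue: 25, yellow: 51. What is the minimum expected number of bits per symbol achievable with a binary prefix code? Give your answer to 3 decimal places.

1.805 bits/symbol

Probabilities are the counts divided by 118.
Repeatedly combine the two least-probable nodes; the expected code length is the sum of the merged weights.
merge 3/118 + 25/118 → 14/59
merge 14/59 + 39/118 → 67/118
merge 51/118 + 67/118 → 1
L = 14/59 + 67/118 + 1 = 213/118 ≈ 1.805 bits/symbol.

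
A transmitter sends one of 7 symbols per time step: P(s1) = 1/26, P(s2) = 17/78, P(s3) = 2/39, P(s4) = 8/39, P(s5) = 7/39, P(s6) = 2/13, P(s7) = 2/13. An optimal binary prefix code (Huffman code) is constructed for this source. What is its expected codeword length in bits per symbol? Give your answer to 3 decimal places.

Repeatedly combine the two least-probable nodes; the expected code length is the sum of the merged weights.
merge 1/26 + 2/39 → 7/78
merge 7/78 + 2/13 → 19/78
merge 2/13 + 7/39 → 1/3
merge 8/39 + 17/78 → 11/26
merge 19/78 + 1/3 → 15/26
merge 11/26 + 15/26 → 1
L = 7/78 + 19/78 + 1/3 + 11/26 + 15/26 + 1 = 8/3 ≈ 2.667 bits/symbol.

2.667 bits/symbol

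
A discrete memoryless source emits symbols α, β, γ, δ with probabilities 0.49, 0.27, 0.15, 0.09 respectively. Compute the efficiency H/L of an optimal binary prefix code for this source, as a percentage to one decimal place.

99.3%

Entropy H = −Σ p log₂ p ≈ 1.7375 bits.
Huffman merges: 9/100+3/20→6/25; 6/25+27/100→51/100; 49/100+51/100→1. L = 7/4 ≈ 1.7500.
Efficiency = H/L = 1.7375/1.7500 = 99.3%.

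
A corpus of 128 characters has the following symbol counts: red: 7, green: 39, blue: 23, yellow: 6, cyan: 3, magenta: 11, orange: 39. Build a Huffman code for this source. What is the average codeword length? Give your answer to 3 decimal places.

Probabilities are the counts divided by 128.
Repeatedly combine the two least-probable nodes; the expected code length is the sum of the merged weights.
merge 3/128 + 3/64 → 9/128
merge 7/128 + 9/128 → 1/8
merge 11/128 + 1/8 → 27/128
merge 23/128 + 27/128 → 25/64
merge 39/128 + 39/128 → 39/64
merge 25/64 + 39/64 → 1
L = 9/128 + 1/8 + 27/128 + 25/64 + 39/64 + 1 = 77/32 ≈ 2.406 bits/symbol.

2.406 bits/symbol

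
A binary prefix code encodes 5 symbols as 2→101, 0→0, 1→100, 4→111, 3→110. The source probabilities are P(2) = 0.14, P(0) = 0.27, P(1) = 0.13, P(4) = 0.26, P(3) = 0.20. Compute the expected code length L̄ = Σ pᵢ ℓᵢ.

2.46 bits/symbol

L̄ = Σ pᵢ·ℓᵢ = 0.14·3 + 0.27·1 + 0.13·3 + 0.26·3 + 0.20·3 = 2.46 bits/symbol.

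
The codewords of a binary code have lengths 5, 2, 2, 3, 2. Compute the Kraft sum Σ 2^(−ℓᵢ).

With common denominator 2^5 = 32: Σ 2^(−ℓᵢ) = 1/32 + 8/32 + 8/32 + 4/32 + 8/32 = 29/32 = 0.90625.

0.90625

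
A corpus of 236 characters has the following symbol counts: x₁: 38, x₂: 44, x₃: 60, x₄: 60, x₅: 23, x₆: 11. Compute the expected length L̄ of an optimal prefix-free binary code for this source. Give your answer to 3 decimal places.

Probabilities are the counts divided by 236.
Repeatedly combine the two least-probable nodes; the expected code length is the sum of the merged weights.
merge 11/236 + 23/236 → 17/118
merge 17/118 + 19/118 → 18/59
merge 11/59 + 15/59 → 26/59
merge 15/59 + 18/59 → 33/59
merge 26/59 + 33/59 → 1
L = 17/118 + 18/59 + 26/59 + 33/59 + 1 = 289/118 ≈ 2.449 bits/symbol.

2.449 bits/symbol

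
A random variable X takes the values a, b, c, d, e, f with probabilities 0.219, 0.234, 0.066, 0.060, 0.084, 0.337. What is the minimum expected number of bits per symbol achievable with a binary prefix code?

Repeatedly combine the two least-probable nodes; the expected code length is the sum of the merged weights.
merge 3/50 + 33/500 → 63/500
merge 21/250 + 63/500 → 21/100
merge 21/100 + 219/1000 → 429/1000
merge 117/500 + 337/1000 → 571/1000
merge 429/1000 + 571/1000 → 1
L = 63/500 + 21/100 + 429/1000 + 571/1000 + 1 = 292/125 = 2.336 bits/symbol.

2.336 bits/symbol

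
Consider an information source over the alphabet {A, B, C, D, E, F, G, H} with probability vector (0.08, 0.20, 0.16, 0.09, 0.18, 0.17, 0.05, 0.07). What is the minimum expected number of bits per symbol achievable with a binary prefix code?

2.91 bits/symbol

Repeatedly combine the two least-probable nodes; the expected code length is the sum of the merged weights.
merge 1/20 + 7/100 → 3/25
merge 2/25 + 9/100 → 17/100
merge 3/25 + 4/25 → 7/25
merge 17/100 + 17/100 → 17/50
merge 9/50 + 1/5 → 19/50
merge 7/25 + 17/50 → 31/50
merge 19/50 + 31/50 → 1
L = 3/25 + 17/100 + 7/25 + 17/50 + 19/50 + 31/50 + 1 = 291/100 = 2.91 bits/symbol.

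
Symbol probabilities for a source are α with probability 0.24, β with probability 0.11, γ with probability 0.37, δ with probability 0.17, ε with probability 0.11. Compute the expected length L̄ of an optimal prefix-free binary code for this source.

2.22 bits/symbol

Repeatedly combine the two least-probable nodes; the expected code length is the sum of the merged weights.
merge 11/100 + 11/100 → 11/50
merge 17/100 + 11/50 → 39/100
merge 6/25 + 37/100 → 61/100
merge 39/100 + 61/100 → 1
L = 11/50 + 39/100 + 61/100 + 1 = 111/50 = 2.22 bits/symbol.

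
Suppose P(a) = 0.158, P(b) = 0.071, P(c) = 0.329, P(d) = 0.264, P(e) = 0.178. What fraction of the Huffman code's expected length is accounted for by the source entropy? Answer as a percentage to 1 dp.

Entropy H = −Σ p log₂ p ≈ 2.1697 bits.
Huffman merges: 71/1000+79/500→229/1000; 89/500+229/1000→407/1000; 33/125+329/1000→593/1000; 407/1000+593/1000→1. L = 2229/1000 ≈ 2.2290.
Efficiency = H/L = 2.1697/2.2290 = 97.3%.

97.3%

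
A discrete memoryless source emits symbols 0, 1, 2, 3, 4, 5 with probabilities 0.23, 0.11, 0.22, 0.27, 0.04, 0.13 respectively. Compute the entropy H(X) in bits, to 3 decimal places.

2.397 bits

H = −Σ pᵢ log₂ pᵢ.
−0.23·log₂(0.23) = 0.4877
−0.11·log₂(0.11) = 0.3503
−0.22·log₂(0.22) = 0.4806
−0.27·log₂(0.27) = 0.5100
−0.04·log₂(0.04) = 0.1858
−0.13·log₂(0.13) = 0.3826
Sum ≈ 2.3969 → 2.397 bits.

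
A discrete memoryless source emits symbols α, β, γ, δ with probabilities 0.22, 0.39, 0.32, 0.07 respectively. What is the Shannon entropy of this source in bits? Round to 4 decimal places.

H = −Σ pᵢ log₂ pᵢ.
−0.22·log₂(0.22) = 0.4806
−0.39·log₂(0.39) = 0.5298
−0.32·log₂(0.32) = 0.5260
−0.07·log₂(0.07) = 0.2686
Sum ≈ 1.8050 → 1.8050 bits.

1.8050 bits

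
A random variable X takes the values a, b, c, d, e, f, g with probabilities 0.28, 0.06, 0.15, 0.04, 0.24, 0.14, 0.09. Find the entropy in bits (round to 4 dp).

2.5580 bits

H = −Σ pᵢ log₂ pᵢ.
−0.28·log₂(0.28) = 0.5142
−0.06·log₂(0.06) = 0.2435
−0.15·log₂(0.15) = 0.4105
−0.04·log₂(0.04) = 0.1858
−0.24·log₂(0.24) = 0.4941
−0.14·log₂(0.14) = 0.3971
−0.09·log₂(0.09) = 0.3127
Sum ≈ 2.5580 → 2.5580 bits.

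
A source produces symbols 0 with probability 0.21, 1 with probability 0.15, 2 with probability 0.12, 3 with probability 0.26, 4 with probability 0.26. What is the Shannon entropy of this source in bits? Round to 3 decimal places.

H = −Σ pᵢ log₂ pᵢ.
−0.21·log₂(0.21) = 0.4728
−0.15·log₂(0.15) = 0.4105
−0.12·log₂(0.12) = 0.3671
−0.26·log₂(0.26) = 0.5053
−0.26·log₂(0.26) = 0.5053
Sum ≈ 2.2610 → 2.261 bits.

2.261 bits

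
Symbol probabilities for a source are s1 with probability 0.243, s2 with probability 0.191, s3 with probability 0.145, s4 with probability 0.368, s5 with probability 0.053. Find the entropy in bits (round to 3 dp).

H = −Σ pᵢ log₂ pᵢ.
−0.243·log₂(0.243) = 0.4960
−0.191·log₂(0.191) = 0.4562
−0.145·log₂(0.145) = 0.4040
−0.368·log₂(0.368) = 0.5307
−0.053·log₂(0.053) = 0.2246
Sum ≈ 2.1114 → 2.111 bits.

2.111 bits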